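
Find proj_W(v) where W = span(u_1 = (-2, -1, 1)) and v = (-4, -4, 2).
proj_W(v) = (-14/3, -7/3, 7/3)

Set up U = [u_1 | ... | u_1] ∈ R^(3×1). The projector onto W = col(U) is P = U (U^T U)^(-1) U^T.
Compute U^T U =
  [6],
and U^T v = (14).
Solve U^T U · c = U^T v for the coefficients: c = (7/3). The projection is proj_W(v) = U c.
Check: (v - proj_W(v)) · u_1 = 0  (should be 0).
Result: proj_W(v) = (-14/3, -7/3, 7/3).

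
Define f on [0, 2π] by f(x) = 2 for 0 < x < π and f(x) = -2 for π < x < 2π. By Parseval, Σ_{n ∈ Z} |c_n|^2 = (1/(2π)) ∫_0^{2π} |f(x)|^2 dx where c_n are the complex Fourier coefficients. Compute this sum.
Σ |c_n|^2 = 4

Parseval equates the L^2 energy of f (normalised by 1/(2π)) with the ℓ^2 sum of its Fourier coefficients: (1/(2π)) ∫_0^{2π} |f|^2 = Σ |c_n|^2.
Compute the left side: (1/(2π)) [∫_0^π 2^2 dx + ∫_π^{2π} (-2)^2 dx] = (1/(2π)) · (4π + 4π) = (4 + 4)/2 = 4.
So Σ_{n ∈ Z} |c_n|^2 = 4.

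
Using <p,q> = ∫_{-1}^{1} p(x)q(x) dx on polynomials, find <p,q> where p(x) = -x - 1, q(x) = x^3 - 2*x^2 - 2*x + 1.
<p,q> = 4/15

Expand the product: p(x)·q(x) = -x^4 + x^3 + 4*x^2 + x - 1.
∫_{-1}^{1} of each monomial x^k gives [2/(k+1) if k even, 0 if k odd]. Integrating term-by-term (or equivalently evaluating the antiderivative F(x) = -x^5/5 + x^4/4 + 4*x^3/3 + x^2/2 - x at the endpoints):
  F(1) − F(−1) = 53/60 − (37/60) = 4/15.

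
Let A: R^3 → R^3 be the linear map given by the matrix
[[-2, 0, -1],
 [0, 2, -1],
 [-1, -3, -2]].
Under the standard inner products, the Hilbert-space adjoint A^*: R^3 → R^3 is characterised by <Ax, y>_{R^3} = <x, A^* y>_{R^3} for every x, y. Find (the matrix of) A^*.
A^* = A^T =
[[-2, 0, -1],
 [0, 2, -3],
 [-1, -1, -2]]

For real matrices with standard dot products, the defining identity <Ax, y> = <x, A^* y> gives (Ax)^T y = x^T (A^*) y, i.e. x^T A^T y = x^T (A^*) y. Since this holds for all x, y, we must have A^* = A^T. Therefore
A^* =
[[-2, 0, -1],
 [0, 2, -3],
 [-1, -1, -2]].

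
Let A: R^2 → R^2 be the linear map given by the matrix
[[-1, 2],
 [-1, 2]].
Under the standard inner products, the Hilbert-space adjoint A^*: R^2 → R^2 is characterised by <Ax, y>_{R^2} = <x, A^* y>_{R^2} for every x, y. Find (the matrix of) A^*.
A^* = A^T =
[[-1, -1],
 [2, 2]]

For real matrices with standard dot products, the defining identity <Ax, y> = <x, A^* y> gives (Ax)^T y = x^T (A^*) y, i.e. x^T A^T y = x^T (A^*) y. Since this holds for all x, y, we must have A^* = A^T. Therefore
A^* =
[[-1, -1],
 [2, 2]].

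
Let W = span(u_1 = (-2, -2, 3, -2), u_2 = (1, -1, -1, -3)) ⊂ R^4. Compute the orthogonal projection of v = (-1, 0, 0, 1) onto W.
proj_W(v) = (-4/9, 20/81, 40/81, 76/81)

Set up U = [u_1 | ... | u_2] ∈ R^(4×2). The projector onto W = col(U) is P = U (U^T U)^(-1) U^T.
Compute U^T U =
  [21, 3]
  [3, 12],
and U^T v = (0, -4).
Solve U^T U · c = U^T v for the coefficients: c = (4/81, -28/81). The projection is proj_W(v) = U c.
Check: (v - proj_W(v)) · u_1 = 0  (should be 0).
Check: (v - proj_W(v)) · u_2 = 0  (should be 0).
Result: proj_W(v) = (-4/9, 20/81, 40/81, 76/81).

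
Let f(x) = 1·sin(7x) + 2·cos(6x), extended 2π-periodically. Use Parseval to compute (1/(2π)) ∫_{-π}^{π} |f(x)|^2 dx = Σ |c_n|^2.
Σ |c_n|^2 = 5/2

Expand |f|^2 and use orthogonality of {sin(nx), cos(mx)} on [-π, π]:
  ∫_{-π}^{π} sin(nx)^2 dx = π, ∫ cos(mx)^2 dx = π, and cross terms integrate to 0.
So ∫_{-π}^{π} f(x)^2 dx = 1^2 · π + 2^2 · π = (1 + 4)π.
Divide by 2π: (1 + 4)/2 = 5/2.
By Parseval, this equals Σ |c_n|^2.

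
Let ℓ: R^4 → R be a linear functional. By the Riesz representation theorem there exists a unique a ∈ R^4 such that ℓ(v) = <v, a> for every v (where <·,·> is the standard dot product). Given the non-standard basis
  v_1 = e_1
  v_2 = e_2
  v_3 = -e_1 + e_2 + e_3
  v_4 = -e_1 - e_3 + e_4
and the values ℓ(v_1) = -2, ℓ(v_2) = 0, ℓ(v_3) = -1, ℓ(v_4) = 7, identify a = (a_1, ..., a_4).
a = (-2, 0, -3, 2)

Write a = (a_1, ..., a_4) in the standard basis. For each basis vector v_i, ℓ(v_i) = <v_i, a> is a linear equation in the a_j's. Collect the n equations into a matrix system V a = ℓ, where row i of V is v_i (expressed in the standard basis). Since V is invertible (lower-triangular with 1s on the diagonal, up to permutation), solve by back-substitution:
  V =
[[1, 0, 0, 0],
 [0, 1, 0, 0],
 [-1, 1, 1, 0],
 [-1, 0, -1, 1]]
  V a = (-2, 0, -1, 7)
Solving gives a = (-2, 0, -3, 2).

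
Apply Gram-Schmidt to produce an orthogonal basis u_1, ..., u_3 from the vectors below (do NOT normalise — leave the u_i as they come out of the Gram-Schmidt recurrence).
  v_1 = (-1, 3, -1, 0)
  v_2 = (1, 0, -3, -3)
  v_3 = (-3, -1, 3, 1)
Orthogonal basis:
  u_1 = (-1, 3, -1, 0)
  u_2 = (13/11, -6/11, -31/11, -3)
  u_3 = (-483/205, -124/205, 111/205, -272/205)

Apply the Gram-Schmidt recurrence
  u_1 = v_1
  u_i = v_i − Σ_{j<i} ((v_i · u_j) / (u_j · u_j)) · u_j.

Step by step this gives:
  u_1 = (-1, 3, -1, 0)
  u_2 = (13/11, -6/11, -31/11, -3)
  u_3 = (-483/205, -124/205, 111/205, -272/205)

Orthogonality check:
  u_2 · u_1 = 0 (should be 0)
  u_3 · u_1 = 0 (should be 0)
  u_3 · u_2 = 0 (should be 0)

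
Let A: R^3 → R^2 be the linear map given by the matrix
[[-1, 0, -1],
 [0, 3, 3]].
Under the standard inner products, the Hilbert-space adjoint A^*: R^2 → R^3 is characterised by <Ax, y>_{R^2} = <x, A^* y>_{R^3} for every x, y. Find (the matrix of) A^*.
A^* = A^T =
[[-1, 0],
 [0, 3],
 [-1, 3]]

For real matrices with standard dot products, the defining identity <Ax, y> = <x, A^* y> gives (Ax)^T y = x^T (A^*) y, i.e. x^T A^T y = x^T (A^*) y. Since this holds for all x, y, we must have A^* = A^T. Therefore
A^* =
[[-1, 0],
 [0, 3],
 [-1, 3]].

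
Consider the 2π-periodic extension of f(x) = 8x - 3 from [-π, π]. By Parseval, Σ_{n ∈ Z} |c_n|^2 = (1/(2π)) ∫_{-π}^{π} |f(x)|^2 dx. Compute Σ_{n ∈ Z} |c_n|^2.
Σ |c_n|^2 = 64π^2/3 + 9

Expand and integrate term by term over [-π, π]:
  ∫ (8x)^2 dx = 64·(2π^3/3); ∫ 2·8·(-3)·x dx = 0 (odd integrand); ∫ (-3)^2 dx = 9·2π.
So (1/(2π)) ∫_{-π}^{π} (8x - 3)^2 dx = 64π^2/3 + 9 = 64π^2/3 + 9.
Parseval ⇒ Σ |c_n|^2 = 64π^2/3 + 9.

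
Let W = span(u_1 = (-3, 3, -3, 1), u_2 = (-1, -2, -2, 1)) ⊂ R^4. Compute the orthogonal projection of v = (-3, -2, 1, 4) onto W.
proj_W(v) = (-31/33, -115/66, -11/6, 10/11)

Set up U = [u_1 | ... | u_2] ∈ R^(4×2). The projector onto W = col(U) is P = U (U^T U)^(-1) U^T.
Compute U^T U =
  [28, 4]
  [4, 10],
and U^T v = (4, 9).
Solve U^T U · c = U^T v for the coefficients: c = (1/66, 59/66). The projection is proj_W(v) = U c.
Check: (v - proj_W(v)) · u_1 = 0  (should be 0).
Check: (v - proj_W(v)) · u_2 = 0  (should be 0).
Result: proj_W(v) = (-31/33, -115/66, -11/6, 10/11).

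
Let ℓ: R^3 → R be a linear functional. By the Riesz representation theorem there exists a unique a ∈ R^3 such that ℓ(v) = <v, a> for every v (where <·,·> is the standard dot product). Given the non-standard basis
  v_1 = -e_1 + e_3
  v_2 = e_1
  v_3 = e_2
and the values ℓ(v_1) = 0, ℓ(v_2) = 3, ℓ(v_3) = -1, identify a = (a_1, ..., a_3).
a = (3, -1, 3)

Write a = (a_1, ..., a_3) in the standard basis. For each basis vector v_i, ℓ(v_i) = <v_i, a> is a linear equation in the a_j's. Collect the n equations into a matrix system V a = ℓ, where row i of V is v_i (expressed in the standard basis). Since V is invertible (lower-triangular with 1s on the diagonal, up to permutation), solve by back-substitution:
  V =
[[-1, 0, 1],
 [1, 0, 0],
 [0, 1, 0]]
  V a = (0, 3, -1)
Solving gives a = (3, -1, 3).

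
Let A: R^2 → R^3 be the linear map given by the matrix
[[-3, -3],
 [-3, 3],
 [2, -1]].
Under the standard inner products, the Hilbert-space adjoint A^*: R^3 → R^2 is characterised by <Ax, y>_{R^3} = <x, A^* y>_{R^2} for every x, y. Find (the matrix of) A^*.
A^* = A^T =
[[-3, -3, 2],
 [-3, 3, -1]]

For real matrices with standard dot products, the defining identity <Ax, y> = <x, A^* y> gives (Ax)^T y = x^T (A^*) y, i.e. x^T A^T y = x^T (A^*) y. Since this holds for all x, y, we must have A^* = A^T. Therefore
A^* =
[[-3, -3, 2],
 [-3, 3, -1]].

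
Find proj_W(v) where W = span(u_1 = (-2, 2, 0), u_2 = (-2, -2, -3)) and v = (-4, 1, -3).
proj_W(v) = (-145/34, 25/34, -45/17)

Set up U = [u_1 | ... | u_2] ∈ R^(3×2). The projector onto W = col(U) is P = U (U^T U)^(-1) U^T.
Compute U^T U =
  [8, 0]
  [0, 17],
and U^T v = (10, 15).
Solve U^T U · c = U^T v for the coefficients: c = (5/4, 15/17). The projection is proj_W(v) = U c.
Check: (v - proj_W(v)) · u_1 = 0  (should be 0).
Check: (v - proj_W(v)) · u_2 = 0  (should be 0).
Result: proj_W(v) = (-145/34, 25/34, -45/17).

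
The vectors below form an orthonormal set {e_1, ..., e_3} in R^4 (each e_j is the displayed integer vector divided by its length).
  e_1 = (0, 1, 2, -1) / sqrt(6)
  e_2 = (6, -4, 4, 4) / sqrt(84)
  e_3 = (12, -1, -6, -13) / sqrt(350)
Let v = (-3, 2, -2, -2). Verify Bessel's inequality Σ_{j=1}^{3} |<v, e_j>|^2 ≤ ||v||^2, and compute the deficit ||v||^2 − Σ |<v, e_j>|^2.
Σ |<v, e_j>|^2 = 21; ||v||^2 = 21; deficit = 0

Write each e_j = u_j / sqrt(<u_j, u_j>) where u_j is the displayed integer vector. Then <v, e_j> = <v, u_j> / sqrt(<u_j, u_j>), so |<v, e_j>|^2 = <v, u_j>^2 / <u_j, u_j>.
Coefficients: <v, e_1> = 0/sqrt(6), <v, e_2> = -42/sqrt(84), <v, e_3> = 0/sqrt(350).
Square and sum: Σ |<v, e_j>|^2 = 21.
Compute ||v||^2 = v·v = 21.
Deficit = 21 − 21 = 0 ≥ 0, confirming Bessel's inequality. (The deficit equals ||v − Σ <v,e_j> e_j||^2, the squared distance from v to span{e_j}.)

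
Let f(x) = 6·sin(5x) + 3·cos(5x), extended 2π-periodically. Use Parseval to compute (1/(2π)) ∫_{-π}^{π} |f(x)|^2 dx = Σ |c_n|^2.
Σ |c_n|^2 = 45/2

Expand |f|^2 and use orthogonality of {sin(nx), cos(mx)} on [-π, π]:
  ∫_{-π}^{π} sin(nx)^2 dx = π, ∫ cos(mx)^2 dx = π, and cross terms integrate to 0.
So ∫_{-π}^{π} f(x)^2 dx = 6^2 · π + 3^2 · π = (36 + 9)π.
Divide by 2π: (36 + 9)/2 = 45/2.
By Parseval, this equals Σ |c_n|^2.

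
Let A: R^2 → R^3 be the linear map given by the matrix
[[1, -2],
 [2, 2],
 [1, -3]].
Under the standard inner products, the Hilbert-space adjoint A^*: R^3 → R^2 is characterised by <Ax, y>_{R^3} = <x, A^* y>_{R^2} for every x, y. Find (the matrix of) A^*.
A^* = A^T =
[[1, 2, 1],
 [-2, 2, -3]]

For real matrices with standard dot products, the defining identity <Ax, y> = <x, A^* y> gives (Ax)^T y = x^T (A^*) y, i.e. x^T A^T y = x^T (A^*) y. Since this holds for all x, y, we must have A^* = A^T. Therefore
A^* =
[[1, 2, 1],
 [-2, 2, -3]].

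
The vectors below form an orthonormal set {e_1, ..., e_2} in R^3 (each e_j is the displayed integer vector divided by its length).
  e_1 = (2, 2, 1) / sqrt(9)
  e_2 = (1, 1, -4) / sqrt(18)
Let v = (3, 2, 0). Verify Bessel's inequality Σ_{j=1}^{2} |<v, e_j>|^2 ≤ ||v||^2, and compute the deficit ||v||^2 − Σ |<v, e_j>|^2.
Σ |<v, e_j>|^2 = 25/2; ||v||^2 = 13; deficit = 1/2

Write each e_j = u_j / sqrt(<u_j, u_j>) where u_j is the displayed integer vector. Then <v, e_j> = <v, u_j> / sqrt(<u_j, u_j>), so |<v, e_j>|^2 = <v, u_j>^2 / <u_j, u_j>.
Coefficients: <v, e_1> = 10/sqrt(9), <v, e_2> = 5/sqrt(18).
Square and sum: Σ |<v, e_j>|^2 = 25/2.
Compute ||v||^2 = v·v = 13.
Deficit = 13 − 25/2 = 1/2 ≥ 0, confirming Bessel's inequality. (The deficit equals ||v − Σ <v,e_j> e_j||^2, the squared distance from v to span{e_j}.)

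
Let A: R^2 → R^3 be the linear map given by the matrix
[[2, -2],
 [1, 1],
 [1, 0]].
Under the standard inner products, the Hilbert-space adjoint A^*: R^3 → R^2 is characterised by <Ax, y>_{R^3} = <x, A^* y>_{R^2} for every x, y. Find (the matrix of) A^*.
A^* = A^T =
[[2, 1, 1],
 [-2, 1, 0]]

For real matrices with standard dot products, the defining identity <Ax, y> = <x, A^* y> gives (Ax)^T y = x^T (A^*) y, i.e. x^T A^T y = x^T (A^*) y. Since this holds for all x, y, we must have A^* = A^T. Therefore
A^* =
[[2, 1, 1],
 [-2, 1, 0]].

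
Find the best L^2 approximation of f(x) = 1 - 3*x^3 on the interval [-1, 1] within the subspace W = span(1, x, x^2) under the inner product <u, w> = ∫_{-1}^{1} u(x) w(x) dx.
g(x) = 1 - 9*x/5

The best approximation g ∈ W is the orthogonal projection of f onto W. Writing g = a_0 + a_1 x + a_2 x^2, the coefficients solve the normal equations G · a = b where
  G_{ij} = <φ_i, φ_j> and b_i = <f, φ_i>, with φ_0 = 1, φ_1 = x, φ_2 = x^2.
G =
  [2, 0, 2/3]
  [0, 2/3, 0]
  [2/3, 0, 2/5],
b = (2, -6/5, 2/3).
Solving gives a_0 = 1, a_1 = -9/5, a_2 = 0, so
  g(x) = 1 - 9*x/5.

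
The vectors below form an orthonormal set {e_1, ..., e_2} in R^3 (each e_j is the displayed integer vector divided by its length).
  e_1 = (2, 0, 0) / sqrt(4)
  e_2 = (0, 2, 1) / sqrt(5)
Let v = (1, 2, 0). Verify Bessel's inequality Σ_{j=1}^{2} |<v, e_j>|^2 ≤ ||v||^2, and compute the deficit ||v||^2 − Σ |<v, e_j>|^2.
Σ |<v, e_j>|^2 = 21/5; ||v||^2 = 5; deficit = 4/5

Write each e_j = u_j / sqrt(<u_j, u_j>) where u_j is the displayed integer vector. Then <v, e_j> = <v, u_j> / sqrt(<u_j, u_j>), so |<v, e_j>|^2 = <v, u_j>^2 / <u_j, u_j>.
Coefficients: <v, e_1> = 2/sqrt(4), <v, e_2> = 4/sqrt(5).
Square and sum: Σ |<v, e_j>|^2 = 21/5.
Compute ||v||^2 = v·v = 5.
Deficit = 5 − 21/5 = 4/5 ≥ 0, confirming Bessel's inequality. (The deficit equals ||v − Σ <v,e_j> e_j||^2, the squared distance from v to span{e_j}.)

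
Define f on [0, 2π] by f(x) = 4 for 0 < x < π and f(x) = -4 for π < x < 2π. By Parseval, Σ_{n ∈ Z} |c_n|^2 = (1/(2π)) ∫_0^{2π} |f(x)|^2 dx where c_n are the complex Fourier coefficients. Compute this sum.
Σ |c_n|^2 = 16

Parseval equates the L^2 energy of f (normalised by 1/(2π)) with the ℓ^2 sum of its Fourier coefficients: (1/(2π)) ∫_0^{2π} |f|^2 = Σ |c_n|^2.
Compute the left side: (1/(2π)) [∫_0^π 4^2 dx + ∫_π^{2π} (-4)^2 dx] = (1/(2π)) · (16π + 16π) = (16 + 16)/2 = 16.
So Σ_{n ∈ Z} |c_n|^2 = 16.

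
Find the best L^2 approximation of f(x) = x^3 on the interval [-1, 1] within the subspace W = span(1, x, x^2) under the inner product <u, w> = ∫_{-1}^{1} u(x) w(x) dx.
g(x) = 3*x/5

The best approximation g ∈ W is the orthogonal projection of f onto W. Writing g = a_0 + a_1 x + a_2 x^2, the coefficients solve the normal equations G · a = b where
  G_{ij} = <φ_i, φ_j> and b_i = <f, φ_i>, with φ_0 = 1, φ_1 = x, φ_2 = x^2.
G =
  [2, 0, 2/3]
  [0, 2/3, 0]
  [2/3, 0, 2/5],
b = (0, 2/5, 0).
Solving gives a_0 = 0, a_1 = 3/5, a_2 = 0, so
  g(x) = 3*x/5.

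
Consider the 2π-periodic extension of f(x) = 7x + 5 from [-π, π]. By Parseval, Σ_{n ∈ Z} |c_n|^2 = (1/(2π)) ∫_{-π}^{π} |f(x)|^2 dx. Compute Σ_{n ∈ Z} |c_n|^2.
Σ |c_n|^2 = 49π^2/3 + 25

Expand and integrate term by term over [-π, π]:
  ∫ (7x)^2 dx = 49·(2π^3/3); ∫ 2·7·(5)·x dx = 0 (odd integrand); ∫ 5^2 dx = 25·2π.
So (1/(2π)) ∫_{-π}^{π} (7x + 5)^2 dx = 49π^2/3 + 25 = 49π^2/3 + 25.
Parseval ⇒ Σ |c_n|^2 = 49π^2/3 + 25.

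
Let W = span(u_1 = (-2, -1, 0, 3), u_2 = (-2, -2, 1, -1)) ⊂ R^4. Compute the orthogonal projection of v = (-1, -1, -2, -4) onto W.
proj_W(v) = (-6/131, -114/131, 111/131, -435/131)

Set up U = [u_1 | ... | u_2] ∈ R^(4×2). The projector onto W = col(U) is P = U (U^T U)^(-1) U^T.
Compute U^T U =
  [14, 3]
  [3, 10],
and U^T v = (-9, 6).
Solve U^T U · c = U^T v for the coefficients: c = (-108/131, 111/131). The projection is proj_W(v) = U c.
Check: (v - proj_W(v)) · u_1 = 0  (should be 0).
Check: (v - proj_W(v)) · u_2 = 0  (should be 0).
Result: proj_W(v) = (-6/131, -114/131, 111/131, -435/131).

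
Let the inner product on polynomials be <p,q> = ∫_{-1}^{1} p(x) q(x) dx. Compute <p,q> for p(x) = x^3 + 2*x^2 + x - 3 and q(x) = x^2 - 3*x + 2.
<p,q> = -206/15

Expand the product: p(x)·q(x) = x^5 - x^4 - 3*x^3 - 2*x^2 + 11*x - 6.
∫_{-1}^{1} of each monomial x^k gives [2/(k+1) if k even, 0 if k odd]. Integrating term-by-term (or equivalently evaluating the antiderivative F(x) = x^6/6 - x^5/5 - 3*x^4/4 - 2*x^3/3 + 11*x^2/2 - 6*x at the endpoints):
  F(1) − F(−1) = -39/20 − (707/60) = -206/15.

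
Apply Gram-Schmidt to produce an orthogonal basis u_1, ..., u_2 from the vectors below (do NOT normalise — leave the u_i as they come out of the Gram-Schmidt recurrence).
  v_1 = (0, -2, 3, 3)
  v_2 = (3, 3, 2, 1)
Orthogonal basis:
  u_1 = (0, -2, 3, 3)
  u_2 = (3, 36/11, 35/22, 13/22)

Apply the Gram-Schmidt recurrence
  u_1 = v_1
  u_i = v_i − Σ_{j<i} ((v_i · u_j) / (u_j · u_j)) · u_j.

Step by step this gives:
  u_1 = (0, -2, 3, 3)
  u_2 = (3, 36/11, 35/22, 13/22)

Orthogonality check:
  u_2 · u_1 = 0 (should be 0)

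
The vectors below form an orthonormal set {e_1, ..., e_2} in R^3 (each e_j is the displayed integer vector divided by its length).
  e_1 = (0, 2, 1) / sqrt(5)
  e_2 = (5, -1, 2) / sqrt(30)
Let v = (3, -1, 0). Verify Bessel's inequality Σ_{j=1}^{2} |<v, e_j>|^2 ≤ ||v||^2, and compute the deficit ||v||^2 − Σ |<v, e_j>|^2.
Σ |<v, e_j>|^2 = 28/3; ||v||^2 = 10; deficit = 2/3

Write each e_j = u_j / sqrt(<u_j, u_j>) where u_j is the displayed integer vector. Then <v, e_j> = <v, u_j> / sqrt(<u_j, u_j>), so |<v, e_j>|^2 = <v, u_j>^2 / <u_j, u_j>.
Coefficients: <v, e_1> = -2/sqrt(5), <v, e_2> = 16/sqrt(30).
Square and sum: Σ |<v, e_j>|^2 = 28/3.
Compute ||v||^2 = v·v = 10.
Deficit = 10 − 28/3 = 2/3 ≥ 0, confirming Bessel's inequality. (The deficit equals ||v − Σ <v,e_j> e_j||^2, the squared distance from v to span{e_j}.)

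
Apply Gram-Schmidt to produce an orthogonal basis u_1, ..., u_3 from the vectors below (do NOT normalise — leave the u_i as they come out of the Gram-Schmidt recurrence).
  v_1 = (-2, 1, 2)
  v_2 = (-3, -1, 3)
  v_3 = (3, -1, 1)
Orthogonal basis:
  u_1 = (-2, 1, 2)
  u_2 = (-5/9, -20/9, 5/9)
  u_3 = (2, 0, 2)

Apply the Gram-Schmidt recurrence
  u_1 = v_1
  u_i = v_i − Σ_{j<i} ((v_i · u_j) / (u_j · u_j)) · u_j.

Step by step this gives:
  u_1 = (-2, 1, 2)
  u_2 = (-5/9, -20/9, 5/9)
  u_3 = (2, 0, 2)

Orthogonality check:
  u_2 · u_1 = 0 (should be 0)
  u_3 · u_1 = 0 (should be 0)
  u_3 · u_2 = 0 (should be 0)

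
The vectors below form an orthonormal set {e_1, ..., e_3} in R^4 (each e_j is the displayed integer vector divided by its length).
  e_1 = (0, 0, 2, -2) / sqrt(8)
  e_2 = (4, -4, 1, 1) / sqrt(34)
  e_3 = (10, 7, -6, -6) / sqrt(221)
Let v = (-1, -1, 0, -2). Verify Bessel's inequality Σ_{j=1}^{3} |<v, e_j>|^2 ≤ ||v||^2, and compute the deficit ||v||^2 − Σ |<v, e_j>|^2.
Σ |<v, e_j>|^2 = 29/13; ||v||^2 = 6; deficit = 49/13

Write each e_j = u_j / sqrt(<u_j, u_j>) where u_j is the displayed integer vector. Then <v, e_j> = <v, u_j> / sqrt(<u_j, u_j>), so |<v, e_j>|^2 = <v, u_j>^2 / <u_j, u_j>.
Coefficients: <v, e_1> = 4/sqrt(8), <v, e_2> = -2/sqrt(34), <v, e_3> = -5/sqrt(221).
Square and sum: Σ |<v, e_j>|^2 = 29/13.
Compute ||v||^2 = v·v = 6.
Deficit = 6 − 29/13 = 49/13 ≥ 0, confirming Bessel's inequality. (The deficit equals ||v − Σ <v,e_j> e_j||^2, the squared distance from v to span{e_j}.)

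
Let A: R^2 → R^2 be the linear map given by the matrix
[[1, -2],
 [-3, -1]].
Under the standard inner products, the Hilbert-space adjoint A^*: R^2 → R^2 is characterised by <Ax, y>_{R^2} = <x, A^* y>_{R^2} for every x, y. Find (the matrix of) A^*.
A^* = A^T =
[[1, -3],
 [-2, -1]]

For real matrices with standard dot products, the defining identity <Ax, y> = <x, A^* y> gives (Ax)^T y = x^T (A^*) y, i.e. x^T A^T y = x^T (A^*) y. Since this holds for all x, y, we must have A^* = A^T. Therefore
A^* =
[[1, -3],
 [-2, -1]].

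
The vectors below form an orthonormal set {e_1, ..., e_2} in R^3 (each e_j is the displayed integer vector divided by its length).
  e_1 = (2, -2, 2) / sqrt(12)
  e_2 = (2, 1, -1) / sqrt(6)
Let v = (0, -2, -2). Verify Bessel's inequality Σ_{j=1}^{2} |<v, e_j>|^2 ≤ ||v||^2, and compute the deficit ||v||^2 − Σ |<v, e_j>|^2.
Σ |<v, e_j>|^2 = 0; ||v||^2 = 8; deficit = 8

Write each e_j = u_j / sqrt(<u_j, u_j>) where u_j is the displayed integer vector. Then <v, e_j> = <v, u_j> / sqrt(<u_j, u_j>), so |<v, e_j>|^2 = <v, u_j>^2 / <u_j, u_j>.
Coefficients: <v, e_1> = 0/sqrt(12), <v, e_2> = 0/sqrt(6).
Square and sum: Σ |<v, e_j>|^2 = 0.
Compute ||v||^2 = v·v = 8.
Deficit = 8 − 0 = 8 ≥ 0, confirming Bessel's inequality. (The deficit equals ||v − Σ <v,e_j> e_j||^2, the squared distance from v to span{e_j}.)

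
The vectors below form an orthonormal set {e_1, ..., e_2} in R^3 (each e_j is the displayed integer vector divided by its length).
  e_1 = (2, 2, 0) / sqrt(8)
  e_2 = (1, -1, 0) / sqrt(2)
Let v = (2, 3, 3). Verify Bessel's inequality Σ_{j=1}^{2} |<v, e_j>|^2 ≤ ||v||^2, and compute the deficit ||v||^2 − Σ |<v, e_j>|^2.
Σ |<v, e_j>|^2 = 13; ||v||^2 = 22; deficit = 9

Write each e_j = u_j / sqrt(<u_j, u_j>) where u_j is the displayed integer vector. Then <v, e_j> = <v, u_j> / sqrt(<u_j, u_j>), so |<v, e_j>|^2 = <v, u_j>^2 / <u_j, u_j>.
Coefficients: <v, e_1> = 10/sqrt(8), <v, e_2> = -1/sqrt(2).
Square and sum: Σ |<v, e_j>|^2 = 13.
Compute ||v||^2 = v·v = 22.
Deficit = 22 − 13 = 9 ≥ 0, confirming Bessel's inequality. (The deficit equals ||v − Σ <v,e_j> e_j||^2, the squared distance from v to span{e_j}.)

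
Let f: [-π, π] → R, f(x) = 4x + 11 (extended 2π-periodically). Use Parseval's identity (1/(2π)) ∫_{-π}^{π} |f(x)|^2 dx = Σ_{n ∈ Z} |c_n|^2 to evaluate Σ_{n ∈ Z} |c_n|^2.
Σ |c_n|^2 = 16π^2/3 + 121

Expand and integrate term by term over [-π, π]:
  ∫ (4x)^2 dx = 16·(2π^3/3); ∫ 2·4·(11)·x dx = 0 (odd integrand); ∫ 11^2 dx = 121·2π.
So (1/(2π)) ∫_{-π}^{π} (4x + 11)^2 dx = 16π^2/3 + 121 = 16π^2/3 + 121.
Parseval ⇒ Σ |c_n|^2 = 16π^2/3 + 121.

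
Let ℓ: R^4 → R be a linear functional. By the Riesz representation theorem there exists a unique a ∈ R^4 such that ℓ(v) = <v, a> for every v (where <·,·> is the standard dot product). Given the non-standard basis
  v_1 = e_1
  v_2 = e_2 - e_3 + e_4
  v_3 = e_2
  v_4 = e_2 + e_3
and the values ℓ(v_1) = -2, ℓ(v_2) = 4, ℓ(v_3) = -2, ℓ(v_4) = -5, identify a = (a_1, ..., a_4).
a = (-2, -2, -3, 3)

Write a = (a_1, ..., a_4) in the standard basis. For each basis vector v_i, ℓ(v_i) = <v_i, a> is a linear equation in the a_j's. Collect the n equations into a matrix system V a = ℓ, where row i of V is v_i (expressed in the standard basis). Since V is invertible (lower-triangular with 1s on the diagonal, up to permutation), solve by back-substitution:
  V =
[[1, 0, 0, 0],
 [0, 1, -1, 1],
 [0, 1, 0, 0],
 [0, 1, 1, 0]]
  V a = (-2, 4, -2, -5)
Solving gives a = (-2, -2, -3, 3).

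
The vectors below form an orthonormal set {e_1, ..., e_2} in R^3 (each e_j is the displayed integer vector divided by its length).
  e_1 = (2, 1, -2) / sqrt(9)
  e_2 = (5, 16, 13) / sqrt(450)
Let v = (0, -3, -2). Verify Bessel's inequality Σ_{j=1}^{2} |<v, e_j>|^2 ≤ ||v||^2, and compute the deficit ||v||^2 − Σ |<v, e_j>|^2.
Σ |<v, e_j>|^2 = 307/25; ||v||^2 = 13; deficit = 18/25

Write each e_j = u_j / sqrt(<u_j, u_j>) where u_j is the displayed integer vector. Then <v, e_j> = <v, u_j> / sqrt(<u_j, u_j>), so |<v, e_j>|^2 = <v, u_j>^2 / <u_j, u_j>.
Coefficients: <v, e_1> = 1/sqrt(9), <v, e_2> = -74/sqrt(450).
Square and sum: Σ |<v, e_j>|^2 = 307/25.
Compute ||v||^2 = v·v = 13.
Deficit = 13 − 307/25 = 18/25 ≥ 0, confirming Bessel's inequality. (The deficit equals ||v − Σ <v,e_j> e_j||^2, the squared distance from v to span{e_j}.)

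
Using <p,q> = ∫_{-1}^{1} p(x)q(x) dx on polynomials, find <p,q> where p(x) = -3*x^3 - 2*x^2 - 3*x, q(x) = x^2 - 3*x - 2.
<p,q> = 172/15

Expand the product: p(x)·q(x) = -3*x^5 + 7*x^4 + 9*x^3 + 13*x^2 + 6*x.
∫_{-1}^{1} of each monomial x^k gives [2/(k+1) if k even, 0 if k odd]. Integrating term-by-term (or equivalently evaluating the antiderivative F(x) = -x^6/2 + 7*x^5/5 + 9*x^4/4 + 13*x^3/3 + 3*x^2 at the endpoints):
  F(1) − F(−1) = 629/60 − (-59/60) = 172/15.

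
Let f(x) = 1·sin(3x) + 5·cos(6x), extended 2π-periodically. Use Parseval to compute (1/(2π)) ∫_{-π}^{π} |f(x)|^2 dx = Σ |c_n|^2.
Σ |c_n|^2 = 13

Expand |f|^2 and use orthogonality of {sin(nx), cos(mx)} on [-π, π]:
  ∫_{-π}^{π} sin(nx)^2 dx = π, ∫ cos(mx)^2 dx = π, and cross terms integrate to 0.
So ∫_{-π}^{π} f(x)^2 dx = 1^2 · π + 5^2 · π = (1 + 25)π.
Divide by 2π: (1 + 25)/2 = 13.
By Parseval, this equals Σ |c_n|^2.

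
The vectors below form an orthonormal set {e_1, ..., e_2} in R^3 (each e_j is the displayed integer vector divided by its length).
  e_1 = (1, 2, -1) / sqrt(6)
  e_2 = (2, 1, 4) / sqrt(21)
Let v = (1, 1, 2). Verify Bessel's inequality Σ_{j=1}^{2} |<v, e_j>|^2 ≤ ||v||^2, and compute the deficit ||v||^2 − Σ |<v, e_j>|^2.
Σ |<v, e_j>|^2 = 83/14; ||v||^2 = 6; deficit = 1/14

Write each e_j = u_j / sqrt(<u_j, u_j>) where u_j is the displayed integer vector. Then <v, e_j> = <v, u_j> / sqrt(<u_j, u_j>), so |<v, e_j>|^2 = <v, u_j>^2 / <u_j, u_j>.
Coefficients: <v, e_1> = 1/sqrt(6), <v, e_2> = 11/sqrt(21).
Square and sum: Σ |<v, e_j>|^2 = 83/14.
Compute ||v||^2 = v·v = 6.
Deficit = 6 − 83/14 = 1/14 ≥ 0, confirming Bessel's inequality. (The deficit equals ||v − Σ <v,e_j> e_j||^2, the squared distance from v to span{e_j}.)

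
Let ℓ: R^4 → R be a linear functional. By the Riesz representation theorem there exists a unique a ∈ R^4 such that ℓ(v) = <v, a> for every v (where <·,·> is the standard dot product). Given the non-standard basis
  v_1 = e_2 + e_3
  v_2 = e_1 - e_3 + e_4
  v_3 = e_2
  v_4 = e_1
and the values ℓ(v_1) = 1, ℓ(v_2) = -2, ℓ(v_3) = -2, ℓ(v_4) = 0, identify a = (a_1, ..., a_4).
a = (0, -2, 3, 1)

Write a = (a_1, ..., a_4) in the standard basis. For each basis vector v_i, ℓ(v_i) = <v_i, a> is a linear equation in the a_j's. Collect the n equations into a matrix system V a = ℓ, where row i of V is v_i (expressed in the standard basis). Since V is invertible (lower-triangular with 1s on the diagonal, up to permutation), solve by back-substitution:
  V =
[[0, 1, 1, 0],
 [1, 0, -1, 1],
 [0, 1, 0, 0],
 [1, 0, 0, 0]]
  V a = (1, -2, -2, 0)
Solving gives a = (0, -2, 3, 1).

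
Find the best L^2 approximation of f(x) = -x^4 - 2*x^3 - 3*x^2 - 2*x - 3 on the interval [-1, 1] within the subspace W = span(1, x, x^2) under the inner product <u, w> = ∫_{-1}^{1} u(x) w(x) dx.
g(x) = -27*x^2/7 - 16*x/5 - 102/35

The best approximation g ∈ W is the orthogonal projection of f onto W. Writing g = a_0 + a_1 x + a_2 x^2, the coefficients solve the normal equations G · a = b where
  G_{ij} = <φ_i, φ_j> and b_i = <f, φ_i>, with φ_0 = 1, φ_1 = x, φ_2 = x^2.
G =
  [2, 0, 2/3]
  [0, 2/3, 0]
  [2/3, 0, 2/5],
b = (-42/5, -32/15, -122/35).
Solving gives a_0 = -102/35, a_1 = -16/5, a_2 = -27/7, so
  g(x) = -27*x^2/7 - 16*x/5 - 102/35.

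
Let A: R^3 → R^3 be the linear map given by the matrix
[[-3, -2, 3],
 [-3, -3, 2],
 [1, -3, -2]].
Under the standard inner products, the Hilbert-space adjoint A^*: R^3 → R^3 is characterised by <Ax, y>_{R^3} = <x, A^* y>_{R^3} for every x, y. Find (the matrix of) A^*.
A^* = A^T =
[[-3, -3, 1],
 [-2, -3, -3],
 [3, 2, -2]]

For real matrices with standard dot products, the defining identity <Ax, y> = <x, A^* y> gives (Ax)^T y = x^T (A^*) y, i.e. x^T A^T y = x^T (A^*) y. Since this holds for all x, y, we must have A^* = A^T. Therefore
A^* =
[[-3, -3, 1],
 [-2, -3, -3],
 [3, 2, -2]].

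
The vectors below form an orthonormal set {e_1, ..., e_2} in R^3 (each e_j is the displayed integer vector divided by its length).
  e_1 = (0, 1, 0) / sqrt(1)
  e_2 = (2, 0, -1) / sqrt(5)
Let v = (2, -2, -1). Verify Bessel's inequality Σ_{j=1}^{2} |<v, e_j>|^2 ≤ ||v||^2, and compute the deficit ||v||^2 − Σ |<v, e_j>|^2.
Σ |<v, e_j>|^2 = 9; ||v||^2 = 9; deficit = 0

Write each e_j = u_j / sqrt(<u_j, u_j>) where u_j is the displayed integer vector. Then <v, e_j> = <v, u_j> / sqrt(<u_j, u_j>), so |<v, e_j>|^2 = <v, u_j>^2 / <u_j, u_j>.
Coefficients: <v, e_1> = -2/sqrt(1), <v, e_2> = 5/sqrt(5).
Square and sum: Σ |<v, e_j>|^2 = 9.
Compute ||v||^2 = v·v = 9.
Deficit = 9 − 9 = 0 ≥ 0, confirming Bessel's inequality. (The deficit equals ||v − Σ <v,e_j> e_j||^2, the squared distance from v to span{e_j}.)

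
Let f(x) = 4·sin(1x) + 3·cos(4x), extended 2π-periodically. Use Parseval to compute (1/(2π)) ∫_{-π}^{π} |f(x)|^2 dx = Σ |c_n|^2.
Σ |c_n|^2 = 25/2

Expand |f|^2 and use orthogonality of {sin(nx), cos(mx)} on [-π, π]:
  ∫_{-π}^{π} sin(nx)^2 dx = π, ∫ cos(mx)^2 dx = π, and cross terms integrate to 0.
So ∫_{-π}^{π} f(x)^2 dx = 4^2 · π + 3^2 · π = (16 + 9)π.
Divide by 2π: (16 + 9)/2 = 25/2.
By Parseval, this equals Σ |c_n|^2.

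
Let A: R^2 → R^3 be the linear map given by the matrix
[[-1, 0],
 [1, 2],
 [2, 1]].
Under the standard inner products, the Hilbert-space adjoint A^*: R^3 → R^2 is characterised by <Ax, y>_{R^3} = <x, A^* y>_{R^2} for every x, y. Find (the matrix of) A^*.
A^* = A^T =
[[-1, 1, 2],
 [0, 2, 1]]

For real matrices with standard dot products, the defining identity <Ax, y> = <x, A^* y> gives (Ax)^T y = x^T (A^*) y, i.e. x^T A^T y = x^T (A^*) y. Since this holds for all x, y, we must have A^* = A^T. Therefore
A^* =
[[-1, 1, 2],
 [0, 2, 1]].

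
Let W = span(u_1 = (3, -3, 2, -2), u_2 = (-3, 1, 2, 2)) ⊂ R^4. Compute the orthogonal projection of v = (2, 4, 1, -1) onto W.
proj_W(v) = (4/27, 26/81, -68/81, -8/81)

Set up U = [u_1 | ... | u_2] ∈ R^(4×2). The projector onto W = col(U) is P = U (U^T U)^(-1) U^T.
Compute U^T U =
  [26, -12]
  [-12, 18],
and U^T v = (-2, -2).
Solve U^T U · c = U^T v for the coefficients: c = (-5/27, -19/81). The projection is proj_W(v) = U c.
Check: (v - proj_W(v)) · u_1 = 0  (should be 0).
Check: (v - proj_W(v)) · u_2 = 0  (should be 0).
Result: proj_W(v) = (4/27, 26/81, -68/81, -8/81).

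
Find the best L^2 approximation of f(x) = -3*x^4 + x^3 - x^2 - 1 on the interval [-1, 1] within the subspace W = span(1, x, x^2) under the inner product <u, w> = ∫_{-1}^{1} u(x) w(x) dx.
g(x) = -25*x^2/7 + 3*x/5 - 26/35

The best approximation g ∈ W is the orthogonal projection of f onto W. Writing g = a_0 + a_1 x + a_2 x^2, the coefficients solve the normal equations G · a = b where
  G_{ij} = <φ_i, φ_j> and b_i = <f, φ_i>, with φ_0 = 1, φ_1 = x, φ_2 = x^2.
G =
  [2, 0, 2/3]
  [0, 2/3, 0]
  [2/3, 0, 2/5],
b = (-58/15, 2/5, -202/105).
Solving gives a_0 = -26/35, a_1 = 3/5, a_2 = -25/7, so
  g(x) = -25*x^2/7 + 3*x/5 - 26/35.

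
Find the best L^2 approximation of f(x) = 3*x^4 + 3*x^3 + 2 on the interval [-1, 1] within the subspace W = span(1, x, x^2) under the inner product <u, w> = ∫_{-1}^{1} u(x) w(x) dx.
g(x) = 18*x^2/7 + 9*x/5 + 61/35

The best approximation g ∈ W is the orthogonal projection of f onto W. Writing g = a_0 + a_1 x + a_2 x^2, the coefficients solve the normal equations G · a = b where
  G_{ij} = <φ_i, φ_j> and b_i = <f, φ_i>, with φ_0 = 1, φ_1 = x, φ_2 = x^2.
G =
  [2, 0, 2/3]
  [0, 2/3, 0]
  [2/3, 0, 2/5],
b = (26/5, 6/5, 46/21).
Solving gives a_0 = 61/35, a_1 = 9/5, a_2 = 18/7, so
  g(x) = 18*x^2/7 + 9*x/5 + 61/35.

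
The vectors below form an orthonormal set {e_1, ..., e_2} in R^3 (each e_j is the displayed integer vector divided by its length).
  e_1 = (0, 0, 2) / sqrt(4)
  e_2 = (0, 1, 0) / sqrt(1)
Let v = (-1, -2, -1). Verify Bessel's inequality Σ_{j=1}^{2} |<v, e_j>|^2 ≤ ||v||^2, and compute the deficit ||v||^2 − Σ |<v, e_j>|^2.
Σ |<v, e_j>|^2 = 5; ||v||^2 = 6; deficit = 1

Write each e_j = u_j / sqrt(<u_j, u_j>) where u_j is the displayed integer vector. Then <v, e_j> = <v, u_j> / sqrt(<u_j, u_j>), so |<v, e_j>|^2 = <v, u_j>^2 / <u_j, u_j>.
Coefficients: <v, e_1> = -2/sqrt(4), <v, e_2> = -2/sqrt(1).
Square and sum: Σ |<v, e_j>|^2 = 5.
Compute ||v||^2 = v·v = 6.
Deficit = 6 − 5 = 1 ≥ 0, confirming Bessel's inequality. (The deficit equals ||v − Σ <v,e_j> e_j||^2, the squared distance from v to span{e_j}.)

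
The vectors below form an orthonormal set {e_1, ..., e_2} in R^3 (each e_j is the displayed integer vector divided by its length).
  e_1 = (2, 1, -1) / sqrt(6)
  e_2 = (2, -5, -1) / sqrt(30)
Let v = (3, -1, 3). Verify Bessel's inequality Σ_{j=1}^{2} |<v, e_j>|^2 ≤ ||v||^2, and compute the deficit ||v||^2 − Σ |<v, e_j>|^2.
Σ |<v, e_j>|^2 = 14/5; ||v||^2 = 19; deficit = 81/5

Write each e_j = u_j / sqrt(<u_j, u_j>) where u_j is the displayed integer vector. Then <v, e_j> = <v, u_j> / sqrt(<u_j, u_j>), so |<v, e_j>|^2 = <v, u_j>^2 / <u_j, u_j>.
Coefficients: <v, e_1> = 2/sqrt(6), <v, e_2> = 8/sqrt(30).
Square and sum: Σ |<v, e_j>|^2 = 14/5.
Compute ||v||^2 = v·v = 19.
Deficit = 19 − 14/5 = 81/5 ≥ 0, confirming Bessel's inequality. (The deficit equals ||v − Σ <v,e_j> e_j||^2, the squared distance from v to span{e_j}.)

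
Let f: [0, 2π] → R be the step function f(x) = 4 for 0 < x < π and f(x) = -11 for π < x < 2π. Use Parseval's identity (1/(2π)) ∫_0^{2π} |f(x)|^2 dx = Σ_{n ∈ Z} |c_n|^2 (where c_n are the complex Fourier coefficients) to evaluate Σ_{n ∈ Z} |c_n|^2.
Σ |c_n|^2 = 137/2

Parseval equates the L^2 energy of f (normalised by 1/(2π)) with the ℓ^2 sum of its Fourier coefficients: (1/(2π)) ∫_0^{2π} |f|^2 = Σ |c_n|^2.
Compute the left side: (1/(2π)) [∫_0^π 4^2 dx + ∫_π^{2π} (-11)^2 dx] = (1/(2π)) · (16π + 121π) = (16 + 121)/2 = 137/2.
So Σ_{n ∈ Z} |c_n|^2 = 137/2.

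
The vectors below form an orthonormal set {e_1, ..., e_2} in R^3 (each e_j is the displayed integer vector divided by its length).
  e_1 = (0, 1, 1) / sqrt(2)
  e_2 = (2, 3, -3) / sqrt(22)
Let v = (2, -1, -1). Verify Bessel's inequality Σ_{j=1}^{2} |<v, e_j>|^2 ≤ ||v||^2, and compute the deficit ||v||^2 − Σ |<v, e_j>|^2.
Σ |<v, e_j>|^2 = 30/11; ||v||^2 = 6; deficit = 36/11

Write each e_j = u_j / sqrt(<u_j, u_j>) where u_j is the displayed integer vector. Then <v, e_j> = <v, u_j> / sqrt(<u_j, u_j>), so |<v, e_j>|^2 = <v, u_j>^2 / <u_j, u_j>.
Coefficients: <v, e_1> = -2/sqrt(2), <v, e_2> = 4/sqrt(22).
Square and sum: Σ |<v, e_j>|^2 = 30/11.
Compute ||v||^2 = v·v = 6.
Deficit = 6 − 30/11 = 36/11 ≥ 0, confirming Bessel's inequality. (The deficit equals ||v − Σ <v,e_j> e_j||^2, the squared distance from v to span{e_j}.)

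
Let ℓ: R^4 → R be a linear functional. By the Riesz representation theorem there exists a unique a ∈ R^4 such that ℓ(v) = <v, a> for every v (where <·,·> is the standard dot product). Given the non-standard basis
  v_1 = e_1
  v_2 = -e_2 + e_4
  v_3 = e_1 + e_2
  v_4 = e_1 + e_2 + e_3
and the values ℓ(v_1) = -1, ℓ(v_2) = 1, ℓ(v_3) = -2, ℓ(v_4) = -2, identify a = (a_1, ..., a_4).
a = (-1, -1, 0, 0)

Write a = (a_1, ..., a_4) in the standard basis. For each basis vector v_i, ℓ(v_i) = <v_i, a> is a linear equation in the a_j's. Collect the n equations into a matrix system V a = ℓ, where row i of V is v_i (expressed in the standard basis). Since V is invertible (lower-triangular with 1s on the diagonal, up to permutation), solve by back-substitution:
  V =
[[1, 0, 0, 0],
 [0, -1, 0, 1],
 [1, 1, 0, 0],
 [1, 1, 1, 0]]
  V a = (-1, 1, -2, -2)
Solving gives a = (-1, -1, 0, 0).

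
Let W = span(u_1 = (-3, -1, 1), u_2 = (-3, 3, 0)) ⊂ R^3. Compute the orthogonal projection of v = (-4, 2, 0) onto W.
proj_W(v) = (-35/9, 19/9, 4/9)

Set up U = [u_1 | ... | u_2] ∈ R^(3×2). The projector onto W = col(U) is P = U (U^T U)^(-1) U^T.
Compute U^T U =
  [11, 6]
  [6, 18],
and U^T v = (10, 18).
Solve U^T U · c = U^T v for the coefficients: c = (4/9, 23/27). The projection is proj_W(v) = U c.
Check: (v - proj_W(v)) · u_1 = 0  (should be 0).
Check: (v - proj_W(v)) · u_2 = 0  (should be 0).
Result: proj_W(v) = (-35/9, 19/9, 4/9).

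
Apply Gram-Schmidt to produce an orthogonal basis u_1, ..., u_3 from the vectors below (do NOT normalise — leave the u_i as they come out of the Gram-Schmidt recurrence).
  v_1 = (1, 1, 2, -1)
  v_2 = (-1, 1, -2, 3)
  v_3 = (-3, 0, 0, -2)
Orthogonal basis:
  u_1 = (1, 1, 2, -1)
  u_2 = (0, 2, 0, 2)
  u_3 = (-20/7, 8/7, 2/7, -8/7)

Apply the Gram-Schmidt recurrence
  u_1 = v_1
  u_i = v_i − Σ_{j<i} ((v_i · u_j) / (u_j · u_j)) · u_j.

Step by step this gives:
  u_1 = (1, 1, 2, -1)
  u_2 = (0, 2, 0, 2)
  u_3 = (-20/7, 8/7, 2/7, -8/7)

Orthogonality check:
  u_2 · u_1 = 0 (should be 0)
  u_3 · u_1 = 0 (should be 0)
  u_3 · u_2 = 0 (should be 0)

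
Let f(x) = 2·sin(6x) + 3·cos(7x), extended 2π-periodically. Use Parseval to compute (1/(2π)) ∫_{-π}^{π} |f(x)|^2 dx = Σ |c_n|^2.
Σ |c_n|^2 = 13/2

Expand |f|^2 and use orthogonality of {sin(nx), cos(mx)} on [-π, π]:
  ∫_{-π}^{π} sin(nx)^2 dx = π, ∫ cos(mx)^2 dx = π, and cross terms integrate to 0.
So ∫_{-π}^{π} f(x)^2 dx = 2^2 · π + 3^2 · π = (4 + 9)π.
Divide by 2π: (4 + 9)/2 = 13/2.
By Parseval, this equals Σ |c_n|^2.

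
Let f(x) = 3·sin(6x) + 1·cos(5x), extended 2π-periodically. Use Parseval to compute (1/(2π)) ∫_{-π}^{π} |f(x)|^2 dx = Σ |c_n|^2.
Σ |c_n|^2 = 5

Expand |f|^2 and use orthogonality of {sin(nx), cos(mx)} on [-π, π]:
  ∫_{-π}^{π} sin(nx)^2 dx = π, ∫ cos(mx)^2 dx = π, and cross terms integrate to 0.
So ∫_{-π}^{π} f(x)^2 dx = 3^2 · π + 1^2 · π = (9 + 1)π.
Divide by 2π: (9 + 1)/2 = 5.
By Parseval, this equals Σ |c_n|^2.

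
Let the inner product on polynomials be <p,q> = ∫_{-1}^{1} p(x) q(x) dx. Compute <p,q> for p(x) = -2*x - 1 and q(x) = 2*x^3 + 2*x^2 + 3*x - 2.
<p,q> = -44/15

Expand the product: p(x)·q(x) = -4*x^4 - 6*x^3 - 8*x^2 + x + 2.
∫_{-1}^{1} of each monomial x^k gives [2/(k+1) if k even, 0 if k odd]. Integrating term-by-term (or equivalently evaluating the antiderivative F(x) = -4*x^5/5 - 3*x^4/2 - 8*x^3/3 + x^2/2 + 2*x at the endpoints):
  F(1) − F(−1) = -37/15 − (7/15) = -44/15.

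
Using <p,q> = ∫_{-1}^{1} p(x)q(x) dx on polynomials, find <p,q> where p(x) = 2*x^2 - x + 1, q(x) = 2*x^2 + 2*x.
<p,q> = 8/5

Expand the product: p(x)·q(x) = 4*x^4 + 2*x^3 + 2*x.
∫_{-1}^{1} of each monomial x^k gives [2/(k+1) if k even, 0 if k odd]. Integrating term-by-term (or equivalently evaluating the antiderivative F(x) = 4*x^5/5 + x^4/2 + x^2 at the endpoints):
  F(1) − F(−1) = 23/10 − (7/10) = 8/5.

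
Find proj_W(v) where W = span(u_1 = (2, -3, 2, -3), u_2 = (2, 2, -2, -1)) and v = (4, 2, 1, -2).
proj_W(v) = (1016/329, 186/329, -352/329, -120/47)

Set up U = [u_1 | ... | u_2] ∈ R^(4×2). The projector onto W = col(U) is P = U (U^T U)^(-1) U^T.
Compute U^T U =
  [26, -3]
  [-3, 13],
and U^T v = (10, 12).
Solve U^T U · c = U^T v for the coefficients: c = (166/329, 342/329). The projection is proj_W(v) = U c.
Check: (v - proj_W(v)) · u_1 = 0  (should be 0).
Check: (v - proj_W(v)) · u_2 = 0  (should be 0).
Result: proj_W(v) = (1016/329, 186/329, -352/329, -120/47).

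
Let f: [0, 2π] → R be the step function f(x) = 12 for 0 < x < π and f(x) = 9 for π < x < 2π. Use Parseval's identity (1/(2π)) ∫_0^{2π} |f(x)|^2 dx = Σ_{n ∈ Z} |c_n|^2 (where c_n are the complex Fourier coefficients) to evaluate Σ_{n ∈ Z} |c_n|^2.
Σ |c_n|^2 = 225/2

Parseval equates the L^2 energy of f (normalised by 1/(2π)) with the ℓ^2 sum of its Fourier coefficients: (1/(2π)) ∫_0^{2π} |f|^2 = Σ |c_n|^2.
Compute the left side: (1/(2π)) [∫_0^π 12^2 dx + ∫_π^{2π} 9^2 dx] = (1/(2π)) · (144π + 81π) = (144 + 81)/2 = 225/2.
So Σ_{n ∈ Z} |c_n|^2 = 225/2.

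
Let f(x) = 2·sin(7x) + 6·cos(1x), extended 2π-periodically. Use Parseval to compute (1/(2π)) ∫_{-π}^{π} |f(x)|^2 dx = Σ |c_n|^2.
Σ |c_n|^2 = 20

Expand |f|^2 and use orthogonality of {sin(nx), cos(mx)} on [-π, π]:
  ∫_{-π}^{π} sin(nx)^2 dx = π, ∫ cos(mx)^2 dx = π, and cross terms integrate to 0.
So ∫_{-π}^{π} f(x)^2 dx = 2^2 · π + 6^2 · π = (4 + 36)π.
Divide by 2π: (4 + 36)/2 = 20.
By Parseval, this equals Σ |c_n|^2.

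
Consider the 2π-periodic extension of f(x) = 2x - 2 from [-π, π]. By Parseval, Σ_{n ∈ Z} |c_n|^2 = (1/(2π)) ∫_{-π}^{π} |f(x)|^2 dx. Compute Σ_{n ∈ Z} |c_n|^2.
Σ |c_n|^2 = 4π^2/3 + 4

Expand and integrate term by term over [-π, π]:
  ∫ (2x)^2 dx = 4·(2π^3/3); ∫ 2·2·(-2)·x dx = 0 (odd integrand); ∫ (-2)^2 dx = 4·2π.
So (1/(2π)) ∫_{-π}^{π} (2x - 2)^2 dx = 4π^2/3 + 4 = 4π^2/3 + 4.
Parseval ⇒ Σ |c_n|^2 = 4π^2/3 + 4.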